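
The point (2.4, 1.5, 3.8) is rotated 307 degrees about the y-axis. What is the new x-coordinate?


Rotation about y-axis: x' = x*cos(theta) + z*sin(theta)
= 2.4 * 0.6018 + 3.8 * -0.7986
= -1.5905


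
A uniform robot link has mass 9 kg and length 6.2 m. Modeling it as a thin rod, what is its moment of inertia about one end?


I = (1/3) * m * L^2
= (1/3) * 9 * 6.2^2
= 0.333333 * 9 * 38.44
= 115.32 kg*m^2


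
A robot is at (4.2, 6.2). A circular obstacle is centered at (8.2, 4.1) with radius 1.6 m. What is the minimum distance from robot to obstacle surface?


center_dist = sqrt((4.2-8.2)^2 + (6.2-4.1)^2)
= sqrt(16.0 + 4.41)
= 4.5177
min_dist = center_dist - radius = 4.5177 - 1.6 = 2.9177 m


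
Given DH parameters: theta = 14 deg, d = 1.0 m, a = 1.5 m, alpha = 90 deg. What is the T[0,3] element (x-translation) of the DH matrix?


T[0,3] = a * cos(theta)
= 1.5 * cos(14 deg)
= 1.5 * 0.9703
= 1.4554


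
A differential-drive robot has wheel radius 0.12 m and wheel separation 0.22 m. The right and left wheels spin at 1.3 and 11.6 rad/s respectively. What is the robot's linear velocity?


vR = r*wR = 0.12*1.3 = 0.156 m/s
vL = r*wL = 0.12*11.6 = 1.392 m/s
v = (vR+vL)/2 = 0.774 m/s
omega = (vR-vL)/L = -5.6182 rad/s
linear velocity = 0.774 m/s


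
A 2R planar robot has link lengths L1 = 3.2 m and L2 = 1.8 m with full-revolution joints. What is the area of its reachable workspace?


r_max = L1 + L2 = 5.0 m
r_min = |L1 - L2| = 1.4 m
Area = pi*(r_max^2 - r_min^2)
= pi*(25.0 - 1.96)
= pi * 23.04
= 72.3823 m^2


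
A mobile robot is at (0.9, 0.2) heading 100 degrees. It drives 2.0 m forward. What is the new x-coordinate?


x_new = x0 + d*cos(theta)
= 0.9 + 2.0*cos(100)
= 0.9 + -0.3473
= 0.5527


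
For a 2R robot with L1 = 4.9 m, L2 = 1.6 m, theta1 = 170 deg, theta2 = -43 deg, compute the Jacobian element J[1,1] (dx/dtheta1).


J[1,1] = -L1*sin(t1) - L2*sin(t1+t2)
= -4.9*sin(170) - 1.6*sin(127)
= -2.1287


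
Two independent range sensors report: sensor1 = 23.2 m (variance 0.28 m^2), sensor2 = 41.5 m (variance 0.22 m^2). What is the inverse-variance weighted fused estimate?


w1 = (1/var1) / (1/var1 + 1/var2)
   = 3.5714 / (3.5714 + 4.5455) = 0.44
w2 = 1 - w1 = 0.56
fused = w1*s1 + w2*s2 = 10.208 + 23.24
= 33.448 m


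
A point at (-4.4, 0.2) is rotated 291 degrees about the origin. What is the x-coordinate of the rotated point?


x' = x*cos(theta) - y*sin(theta)
cos(291 deg) = 0.3584, sin(291 deg) = -0.9336
x' = -4.4 * 0.3584 - 0.2 * -0.9336
= -1.5768 - -0.1867
= -1.3901


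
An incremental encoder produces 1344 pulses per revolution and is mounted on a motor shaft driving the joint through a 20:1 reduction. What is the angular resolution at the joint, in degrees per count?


counts per rev = 1344
effective counts at joint = 1344 * 20 = 26880
resolution = 360 / 26880
= 0.0134 deg/count


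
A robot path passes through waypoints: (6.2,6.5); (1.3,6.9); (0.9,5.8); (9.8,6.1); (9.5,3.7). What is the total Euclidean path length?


Segment lengths:
  seg1 = sqrt((-4.9)^2 + (0.4)^2) = 4.9163
  seg2 = sqrt((-0.4)^2 + (-1.1)^2) = 1.1705
  seg3 = sqrt((8.9)^2 + (0.3)^2) = 8.9051
  seg4 = sqrt((-0.3)^2 + (-2.4)^2) = 2.4187
Total = 17.4105


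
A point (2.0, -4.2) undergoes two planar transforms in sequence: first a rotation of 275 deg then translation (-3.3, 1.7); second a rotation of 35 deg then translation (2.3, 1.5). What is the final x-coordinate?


After transform 1:
x1 = cos(275)*2.0 - sin(275)*-4.2 + -3.3 = -7.3097
y1 = sin(275)*2.0 + cos(275)*-4.2 + 1.7 = -0.6584
After transform 2:
x2 = cos(35)*-7.3097 - sin(35)*-0.6584 + 2.3
= -3.3101


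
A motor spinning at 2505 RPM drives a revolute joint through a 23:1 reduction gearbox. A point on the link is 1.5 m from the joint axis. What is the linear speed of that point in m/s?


omega_motor = 2505 * 2*pi/60 = 262.323 rad/s
omega_joint = omega_motor / 23 = 11.4053 rad/s
v = omega_joint * r = 11.4053 * 1.5
= 17.108 m/s


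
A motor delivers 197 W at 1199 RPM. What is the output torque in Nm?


omega = 1199 * 2*pi/60 = 125.559 rad/s
tau = P / omega = 197 / 125.559
= 1.569 Nm


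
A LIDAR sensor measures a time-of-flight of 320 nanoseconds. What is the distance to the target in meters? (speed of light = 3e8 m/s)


tof = 320 ns = 3.2e-07 s
dist = c * tof / 2
= 3e8 * 3.2e-07 / 2
= 48.0 m


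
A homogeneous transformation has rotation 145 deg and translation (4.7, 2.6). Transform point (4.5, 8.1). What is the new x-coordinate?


x' = cos(theta)*px - sin(theta)*py + tx
= -0.8192*4.5 - 0.5736*8.1 + 4.7
= -3.6322


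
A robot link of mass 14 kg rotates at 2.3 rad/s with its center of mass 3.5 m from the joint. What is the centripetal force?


F = m * omega^2 * r
= 14 * 2.3^2 * 3.5
= 14 * 5.29 * 3.5
= 259.21 N


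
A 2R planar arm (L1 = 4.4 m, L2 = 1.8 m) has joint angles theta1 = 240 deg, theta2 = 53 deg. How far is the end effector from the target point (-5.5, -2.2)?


End effector via forward kinematics:
x = L1*cos(t1) + L2*cos(t1+t2) = -1.4967
y = L1*sin(t1) + L2*sin(t1+t2) = -5.4674
Distance to target:
d = sqrt((-5.5 - -1.4967)^2 + (-2.2 - -5.4674)^2)
= sqrt(16.0265 + 10.676)
= 5.1675 m


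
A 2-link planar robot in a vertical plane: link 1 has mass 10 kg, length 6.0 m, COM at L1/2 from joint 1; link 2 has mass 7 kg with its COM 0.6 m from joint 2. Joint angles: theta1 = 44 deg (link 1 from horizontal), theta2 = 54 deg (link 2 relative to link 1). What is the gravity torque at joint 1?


Horizontal distance from joint 1 to link-1 COM:
  x_c1 = (L1/2)*cos(t1) = 3.0 * 0.7193 = 2.158 m
Horizontal distance from joint 1 to link-2 COM:
  x_c2 = L1*cos(t1) + Lc2*cos(t1+t2)
       = 6.0*0.7193 + 0.6*-0.1392 = 4.2325 m
tau1 = m1*g*x_c1 + m2*g*x_c2
     = 10*9.81*2.158 + 7*9.81*4.2325
     = 211.7017 + 290.6482
     = 502.3499 Nm


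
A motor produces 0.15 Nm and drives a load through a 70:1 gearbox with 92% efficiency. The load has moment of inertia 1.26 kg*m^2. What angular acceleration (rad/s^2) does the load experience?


tau_out = tau_motor * N * eta
= 0.15 * 70 * 0.92 = 9.66 Nm
alpha = tau_out / I = 9.66 / 1.26
= 7.6667 rad/s^2


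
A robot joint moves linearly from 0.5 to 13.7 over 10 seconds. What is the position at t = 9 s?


s = t/T = 9/10 = 0.9
p(t) = p0 + (pf-p0)*s
= 0.5 + (13.7 - 0.5) * 0.9
= 12.38


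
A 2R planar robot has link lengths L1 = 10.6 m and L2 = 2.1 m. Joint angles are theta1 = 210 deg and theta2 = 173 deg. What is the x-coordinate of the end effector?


Convert angles to radians: theta1 = 3.6652, theta2 = 3.0194
x = L1*cos(theta1) + L2*cos(theta1+theta2)
x = -9.1799 + 1.9331
x = -7.2468


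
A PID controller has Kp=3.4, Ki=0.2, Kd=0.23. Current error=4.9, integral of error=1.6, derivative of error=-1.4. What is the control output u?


u = Kp*e + Ki*int(e) + Kd*de/dt
= 3.4*4.9 + 0.2*1.6 + 0.23*(-1.4)
= 16.66 + 0.32 + -0.322
= 16.658


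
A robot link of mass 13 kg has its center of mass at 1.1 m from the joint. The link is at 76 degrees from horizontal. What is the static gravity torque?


tau = m*g*L*cos(angle)
= 13 * 9.81 * 1.1 * cos(76 deg)
= 13 * 9.81 * 1.1 * 0.2419
= 33.9375 Nm


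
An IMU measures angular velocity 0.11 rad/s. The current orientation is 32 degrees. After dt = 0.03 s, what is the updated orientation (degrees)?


delta_theta = w * dt = 0.11 * 0.03 = 0.0033 rad
= 0.1891 deg
theta_new = 32 + 0.1891 = 32.1891 deg


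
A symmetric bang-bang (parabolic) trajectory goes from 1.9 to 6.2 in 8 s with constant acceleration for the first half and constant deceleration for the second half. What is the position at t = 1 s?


Symmetric rest-to-rest: each phase covers (pf-p0)/2 in time T/2. 0.5*a*(T/2)^2 = (pf-p0)/2 => a = 4*(pf-p0)/T^2
a = 4*(6.2-1.9)/8^2 = 0.2688
t = 1 is in the acceleration phase (t <= T/2).
p = p0 + 0.5*a*t^2 = 1.9 + 0.5*0.2688*1^2
= 2.0344


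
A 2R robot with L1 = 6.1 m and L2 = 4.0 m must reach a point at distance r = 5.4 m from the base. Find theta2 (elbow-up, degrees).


cos(theta2) = (r^2 - L1^2 - L2^2) / (2*L1*L2)
cos(theta2) = (29.16 - 37.21 - 16.0) / 48.8
cos(theta2) = -0.492828
theta2 = 119.5266 degrees


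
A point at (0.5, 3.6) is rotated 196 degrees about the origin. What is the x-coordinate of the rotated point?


x' = x*cos(theta) - y*sin(theta)
cos(196 deg) = -0.9613, sin(196 deg) = -0.2756
x' = 0.5 * -0.9613 - 3.6 * -0.2756
= -0.4806 - -0.9923
= 0.5117


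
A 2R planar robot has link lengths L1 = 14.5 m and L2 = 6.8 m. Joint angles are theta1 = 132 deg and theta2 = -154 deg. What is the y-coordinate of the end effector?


Convert angles to radians: theta1 = 2.3038, theta2 = -2.6878
y = L1*sin(theta1) + L2*sin(theta1+theta2)
y = 10.7756 + -2.5473
y = 8.2283


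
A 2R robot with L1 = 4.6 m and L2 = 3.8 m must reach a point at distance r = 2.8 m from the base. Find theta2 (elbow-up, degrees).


cos(theta2) = (r^2 - L1^2 - L2^2) / (2*L1*L2)
cos(theta2) = (7.84 - 21.16 - 14.44) / 34.96
cos(theta2) = -0.79405
theta2 = 142.5656 degrees


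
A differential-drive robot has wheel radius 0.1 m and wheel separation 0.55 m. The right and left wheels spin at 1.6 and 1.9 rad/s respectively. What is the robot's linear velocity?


vR = r*wR = 0.1*1.6 = 0.16 m/s
vL = r*wL = 0.1*1.9 = 0.19 m/s
v = (vR+vL)/2 = 0.175 m/s
omega = (vR-vL)/L = -0.0545 rad/s
linear velocity = 0.175 m/s


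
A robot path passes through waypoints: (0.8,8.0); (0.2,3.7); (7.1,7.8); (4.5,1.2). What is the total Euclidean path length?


Segment lengths:
  seg1 = sqrt((-0.6)^2 + (-4.3)^2) = 4.3417
  seg2 = sqrt((6.9)^2 + (4.1)^2) = 8.0262
  seg3 = sqrt((-2.6)^2 + (-6.6)^2) = 7.0937
Total = 19.4615


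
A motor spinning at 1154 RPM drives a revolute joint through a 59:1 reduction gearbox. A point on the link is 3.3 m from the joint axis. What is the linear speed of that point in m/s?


omega_motor = 1154 * 2*pi/60 = 120.8466 rad/s
omega_joint = omega_motor / 59 = 2.0482 rad/s
v = omega_joint * r = 2.0482 * 3.3
= 6.7592 m/s


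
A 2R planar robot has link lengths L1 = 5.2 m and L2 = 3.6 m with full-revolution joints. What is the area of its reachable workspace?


r_max = L1 + L2 = 8.8 m
r_min = |L1 - L2| = 1.6 m
Area = pi*(r_max^2 - r_min^2)
= pi*(77.44 - 2.56)
= pi * 74.88
= 235.2425 m^2


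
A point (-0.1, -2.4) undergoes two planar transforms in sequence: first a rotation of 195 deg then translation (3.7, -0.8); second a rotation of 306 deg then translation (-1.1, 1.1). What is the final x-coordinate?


After transform 1:
x1 = cos(195)*-0.1 - sin(195)*-2.4 + 3.7 = 3.1754
y1 = sin(195)*-0.1 + cos(195)*-2.4 + -0.8 = 1.5441
After transform 2:
x2 = cos(306)*3.1754 - sin(306)*1.5441 + -1.1
= 2.0157


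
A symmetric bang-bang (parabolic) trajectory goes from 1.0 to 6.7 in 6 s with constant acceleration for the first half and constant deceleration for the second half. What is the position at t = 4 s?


Symmetric rest-to-rest: each phase covers (pf-p0)/2 in time T/2. 0.5*a*(T/2)^2 = (pf-p0)/2 => a = 4*(pf-p0)/T^2
a = 4*(6.7-1.0)/6^2 = 0.6333
t = 4 is in the deceleration phase (t > T/2).
p = pf - 0.5*a*(T-t)^2 = 6.7 - 0.5*0.6333*2^2
= 5.4333


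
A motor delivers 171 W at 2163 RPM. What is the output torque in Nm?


omega = 2163 * 2*pi/60 = 226.5088 rad/s
tau = P / omega = 171 / 226.5088
= 0.7549 Nm


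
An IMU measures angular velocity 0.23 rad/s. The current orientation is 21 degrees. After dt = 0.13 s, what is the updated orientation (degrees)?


delta_theta = w * dt = 0.23 * 0.13 = 0.0299 rad
= 1.7131 deg
theta_new = 21 + 1.7131 = 22.7131 deg


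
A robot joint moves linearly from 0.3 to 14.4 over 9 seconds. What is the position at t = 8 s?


s = t/T = 8/9 = 0.8889
p(t) = p0 + (pf-p0)*s
= 0.3 + (14.4 - 0.3) * 0.8889
= 12.8333


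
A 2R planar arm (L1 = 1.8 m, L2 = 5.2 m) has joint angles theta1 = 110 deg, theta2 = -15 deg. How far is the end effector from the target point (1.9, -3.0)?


End effector via forward kinematics:
x = L1*cos(t1) + L2*cos(t1+t2) = -1.0688
y = L1*sin(t1) + L2*sin(t1+t2) = 6.8717
Distance to target:
d = sqrt((1.9 - -1.0688)^2 + (-3.0 - 6.8717)^2)
= sqrt(8.814 + 97.4497)
= 10.3084 m


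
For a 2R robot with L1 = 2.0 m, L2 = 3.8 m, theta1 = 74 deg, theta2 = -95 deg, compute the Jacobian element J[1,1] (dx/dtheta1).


J[1,1] = -L1*sin(t1) - L2*sin(t1+t2)
= -2.0*sin(74) - 3.8*sin(-21)
= -0.5607


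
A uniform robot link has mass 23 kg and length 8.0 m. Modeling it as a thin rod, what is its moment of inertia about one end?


I = (1/3) * m * L^2
= (1/3) * 23 * 8.0^2
= 0.333333 * 23 * 64.0
= 490.6667 kg*m^2


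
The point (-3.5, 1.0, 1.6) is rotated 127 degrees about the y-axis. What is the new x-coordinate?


Rotation about y-axis: x' = x*cos(theta) + z*sin(theta)
= -3.5 * -0.6018 + 1.6 * 0.7986
= 3.3842


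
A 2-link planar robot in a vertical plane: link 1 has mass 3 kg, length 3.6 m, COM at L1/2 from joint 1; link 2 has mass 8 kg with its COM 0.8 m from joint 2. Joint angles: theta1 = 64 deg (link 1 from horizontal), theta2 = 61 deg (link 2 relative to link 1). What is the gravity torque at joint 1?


Horizontal distance from joint 1 to link-1 COM:
  x_c1 = (L1/2)*cos(t1) = 1.8 * 0.4384 = 0.7891 m
Horizontal distance from joint 1 to link-2 COM:
  x_c2 = L1*cos(t1) + Lc2*cos(t1+t2)
       = 3.6*0.4384 + 0.8*-0.5736 = 1.1193 m
tau1 = m1*g*x_c1 + m2*g*x_c2
     = 3*9.81*0.7891 + 8*9.81*1.1193
     = 23.2223 + 87.8407
     = 111.063 Nm


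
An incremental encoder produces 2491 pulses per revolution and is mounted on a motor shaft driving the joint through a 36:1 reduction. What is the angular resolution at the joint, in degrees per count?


counts per rev = 2491
effective counts at joint = 2491 * 36 = 89676
resolution = 360 / 89676
= 0.004 deg/count


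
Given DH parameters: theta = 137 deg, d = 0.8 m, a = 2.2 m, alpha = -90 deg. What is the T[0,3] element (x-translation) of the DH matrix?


T[0,3] = a * cos(theta)
= 2.2 * cos(137 deg)
= 2.2 * -0.7314
= -1.609


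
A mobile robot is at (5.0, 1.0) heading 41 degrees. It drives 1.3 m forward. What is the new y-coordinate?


y_new = y0 + d*sin(theta)
= 1.0 + 1.3*sin(41)
= 1.0 + 0.8529
= 1.8529


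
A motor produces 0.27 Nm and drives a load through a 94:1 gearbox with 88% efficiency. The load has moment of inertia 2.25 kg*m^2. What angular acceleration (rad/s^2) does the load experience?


tau_out = tau_motor * N * eta
= 0.27 * 94 * 0.88 = 22.3344 Nm
alpha = tau_out / I = 22.3344 / 2.25
= 9.9264 rad/s^2


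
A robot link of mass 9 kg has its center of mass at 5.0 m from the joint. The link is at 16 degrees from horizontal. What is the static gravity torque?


tau = m*g*L*cos(angle)
= 9 * 9.81 * 5.0 * cos(16 deg)
= 9 * 9.81 * 5.0 * 0.9613
= 424.349 Nm


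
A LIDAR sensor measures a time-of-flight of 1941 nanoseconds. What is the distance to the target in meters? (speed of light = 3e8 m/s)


tof = 1941 ns = 1.941e-06 s
dist = c * tof / 2
= 3e8 * 1.941e-06 / 2
= 291.15 m


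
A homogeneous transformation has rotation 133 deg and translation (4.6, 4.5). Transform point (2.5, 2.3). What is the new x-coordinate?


x' = cos(theta)*px - sin(theta)*py + tx
= -0.682*2.5 - 0.7314*2.3 + 4.6
= 1.2129


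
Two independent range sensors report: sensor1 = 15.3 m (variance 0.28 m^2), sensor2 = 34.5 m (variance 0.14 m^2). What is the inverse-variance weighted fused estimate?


w1 = (1/var1) / (1/var1 + 1/var2)
   = 3.5714 / (3.5714 + 7.1429) = 0.3333
w2 = 1 - w1 = 0.6667
fused = w1*s1 + w2*s2 = 5.1 + 23.0
= 28.1 m


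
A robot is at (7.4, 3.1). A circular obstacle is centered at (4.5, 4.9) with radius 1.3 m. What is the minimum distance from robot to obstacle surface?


center_dist = sqrt((7.4-4.5)^2 + (3.1-4.9)^2)
= sqrt(8.41 + 3.24)
= 3.4132
min_dist = center_dist - radius = 3.4132 - 1.3 = 2.1132 m


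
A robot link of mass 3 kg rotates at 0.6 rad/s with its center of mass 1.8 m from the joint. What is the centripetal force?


F = m * omega^2 * r
= 3 * 0.6^2 * 1.8
= 3 * 0.36 * 1.8
= 1.944 N


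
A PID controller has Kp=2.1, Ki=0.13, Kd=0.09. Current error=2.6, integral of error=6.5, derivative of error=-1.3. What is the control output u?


u = Kp*e + Ki*int(e) + Kd*de/dt
= 2.1*2.6 + 0.13*6.5 + 0.09*(-1.3)
= 5.46 + 0.845 + -0.117
= 6.188


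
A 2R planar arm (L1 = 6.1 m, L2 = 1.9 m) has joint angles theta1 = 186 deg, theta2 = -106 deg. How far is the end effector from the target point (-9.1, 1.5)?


End effector via forward kinematics:
x = L1*cos(t1) + L2*cos(t1+t2) = -5.7367
y = L1*sin(t1) + L2*sin(t1+t2) = 1.2335
Distance to target:
d = sqrt((-9.1 - -5.7367)^2 + (1.5 - 1.2335)^2)
= sqrt(11.3121 + 0.071)
= 3.3739 m


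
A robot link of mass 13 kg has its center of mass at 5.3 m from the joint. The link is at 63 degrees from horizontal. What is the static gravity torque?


tau = m*g*L*cos(angle)
= 13 * 9.81 * 5.3 * cos(63 deg)
= 13 * 9.81 * 5.3 * 0.454
= 306.8563 Nm


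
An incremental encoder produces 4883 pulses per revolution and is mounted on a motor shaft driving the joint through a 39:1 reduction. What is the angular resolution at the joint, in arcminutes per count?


counts per rev = 4883
effective counts at joint = 4883 * 39 = 190437
resolution = 360*60 / 190437
= 0.1134 arcmin/count


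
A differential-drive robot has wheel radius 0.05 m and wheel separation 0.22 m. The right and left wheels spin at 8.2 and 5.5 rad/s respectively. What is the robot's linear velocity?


vR = r*wR = 0.05*8.2 = 0.41 m/s
vL = r*wL = 0.05*5.5 = 0.275 m/s
v = (vR+vL)/2 = 0.3425 m/s
omega = (vR-vL)/L = 0.6136 rad/s
linear velocity = 0.3425 m/s


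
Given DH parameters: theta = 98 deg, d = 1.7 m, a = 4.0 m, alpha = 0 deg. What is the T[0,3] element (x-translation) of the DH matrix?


T[0,3] = a * cos(theta)
= 4.0 * cos(98 deg)
= 4.0 * -0.1392
= -0.5567


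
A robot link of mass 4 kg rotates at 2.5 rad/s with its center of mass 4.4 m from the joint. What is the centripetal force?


F = m * omega^2 * r
= 4 * 2.5^2 * 4.4
= 4 * 6.25 * 4.4
= 110.0 N


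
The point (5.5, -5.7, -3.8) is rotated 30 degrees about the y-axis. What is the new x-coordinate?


Rotation about y-axis: x' = x*cos(theta) + z*sin(theta)
= 5.5 * 0.866 + -3.8 * 0.5
= 2.8631


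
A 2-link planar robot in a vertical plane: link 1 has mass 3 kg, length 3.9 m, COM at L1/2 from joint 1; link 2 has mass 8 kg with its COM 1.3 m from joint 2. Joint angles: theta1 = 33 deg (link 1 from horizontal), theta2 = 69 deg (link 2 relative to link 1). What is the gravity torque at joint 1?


Horizontal distance from joint 1 to link-1 COM:
  x_c1 = (L1/2)*cos(t1) = 1.95 * 0.8387 = 1.6354 m
Horizontal distance from joint 1 to link-2 COM:
  x_c2 = L1*cos(t1) + Lc2*cos(t1+t2)
       = 3.9*0.8387 + 1.3*-0.2079 = 3.0005 m
tau1 = m1*g*x_c1 + m2*g*x_c2
     = 3*9.81*1.6354 + 8*9.81*3.0005
     = 48.13 + 235.4816
     = 283.6116 Nm


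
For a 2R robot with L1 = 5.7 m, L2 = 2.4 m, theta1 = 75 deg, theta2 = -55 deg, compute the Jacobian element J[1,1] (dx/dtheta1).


J[1,1] = -L1*sin(t1) - L2*sin(t1+t2)
= -5.7*sin(75) - 2.4*sin(20)
= -6.3266


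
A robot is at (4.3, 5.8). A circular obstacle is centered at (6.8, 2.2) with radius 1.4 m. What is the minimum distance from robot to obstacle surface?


center_dist = sqrt((4.3-6.8)^2 + (5.8-2.2)^2)
= sqrt(6.25 + 12.96)
= 4.3829
min_dist = center_dist - radius = 4.3829 - 1.4 = 2.9829 m


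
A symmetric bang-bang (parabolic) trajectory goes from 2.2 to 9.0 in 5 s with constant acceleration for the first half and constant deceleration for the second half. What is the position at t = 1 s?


Symmetric rest-to-rest: each phase covers (pf-p0)/2 in time T/2. 0.5*a*(T/2)^2 = (pf-p0)/2 => a = 4*(pf-p0)/T^2
a = 4*(9.0-2.2)/5^2 = 1.088
t = 1 is in the acceleration phase (t <= T/2).
p = p0 + 0.5*a*t^2 = 2.2 + 0.5*1.088*1^2
= 2.744


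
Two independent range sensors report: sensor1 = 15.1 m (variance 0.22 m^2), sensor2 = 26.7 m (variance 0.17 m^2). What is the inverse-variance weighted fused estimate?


w1 = (1/var1) / (1/var1 + 1/var2)
   = 4.5455 / (4.5455 + 5.8824) = 0.4359
w2 = 1 - w1 = 0.5641
fused = w1*s1 + w2*s2 = 6.5821 + 15.0615
= 21.6436 m


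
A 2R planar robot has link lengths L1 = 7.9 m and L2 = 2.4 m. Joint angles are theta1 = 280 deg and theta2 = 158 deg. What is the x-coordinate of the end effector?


Convert angles to radians: theta1 = 4.8869, theta2 = 2.7576
x = L1*cos(theta1) + L2*cos(theta1+theta2)
x = 1.3718 + 0.499
x = 1.8708


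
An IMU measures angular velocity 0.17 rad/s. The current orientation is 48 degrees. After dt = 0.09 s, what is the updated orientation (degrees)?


delta_theta = w * dt = 0.17 * 0.09 = 0.0153 rad
= 0.8766 deg
theta_new = 48 + 0.8766 = 48.8766 deg


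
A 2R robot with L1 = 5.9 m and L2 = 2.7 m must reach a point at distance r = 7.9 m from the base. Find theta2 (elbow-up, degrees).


cos(theta2) = (r^2 - L1^2 - L2^2) / (2*L1*L2)
cos(theta2) = (62.41 - 34.81 - 7.29) / 31.86
cos(theta2) = 0.637476
theta2 = 50.3961 degrees


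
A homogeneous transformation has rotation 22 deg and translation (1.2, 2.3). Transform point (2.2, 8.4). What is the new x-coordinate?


x' = cos(theta)*px - sin(theta)*py + tx
= 0.9272*2.2 - 0.3746*8.4 + 1.2
= 0.0931


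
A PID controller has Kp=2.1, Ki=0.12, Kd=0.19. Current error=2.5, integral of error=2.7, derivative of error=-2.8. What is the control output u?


u = Kp*e + Ki*int(e) + Kd*de/dt
= 2.1*2.5 + 0.12*2.7 + 0.19*(-2.8)
= 5.25 + 0.324 + -0.532
= 5.042


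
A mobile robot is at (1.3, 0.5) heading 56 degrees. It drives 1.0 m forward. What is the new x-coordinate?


x_new = x0 + d*cos(theta)
= 1.3 + 1.0*cos(56)
= 1.3 + 0.5592
= 1.8592


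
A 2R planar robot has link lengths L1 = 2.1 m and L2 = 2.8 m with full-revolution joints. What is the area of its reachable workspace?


r_max = L1 + L2 = 4.9 m
r_min = |L1 - L2| = 0.7 m
Area = pi*(r_max^2 - r_min^2)
= pi*(24.01 - 0.49)
= pi * 23.52
= 73.8903 m^2


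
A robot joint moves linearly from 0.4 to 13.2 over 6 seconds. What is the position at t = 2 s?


s = t/T = 2/6 = 0.3333
p(t) = p0 + (pf-p0)*s
= 0.4 + (13.2 - 0.4) * 0.3333
= 4.6667


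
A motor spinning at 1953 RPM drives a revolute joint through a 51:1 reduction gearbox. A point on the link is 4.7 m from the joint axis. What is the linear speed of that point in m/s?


omega_motor = 1953 * 2*pi/60 = 204.5177 rad/s
omega_joint = omega_motor / 51 = 4.0102 rad/s
v = omega_joint * r = 4.0102 * 4.7
= 18.8477 m/s


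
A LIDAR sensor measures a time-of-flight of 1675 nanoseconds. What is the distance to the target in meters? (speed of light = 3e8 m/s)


tof = 1675 ns = 1.675e-06 s
dist = c * tof / 2
= 3e8 * 1.675e-06 / 2
= 251.25 m


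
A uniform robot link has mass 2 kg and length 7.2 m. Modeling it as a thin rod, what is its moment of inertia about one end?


I = (1/3) * m * L^2
= (1/3) * 2 * 7.2^2
= 0.333333 * 2 * 51.84
= 34.56 kg*m^2


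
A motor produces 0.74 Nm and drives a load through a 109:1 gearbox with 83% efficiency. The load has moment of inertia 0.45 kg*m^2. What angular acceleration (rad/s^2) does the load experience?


tau_out = tau_motor * N * eta
= 0.74 * 109 * 0.83 = 66.9478 Nm
alpha = tau_out / I = 66.9478 / 0.45
= 148.7729 rad/s^2


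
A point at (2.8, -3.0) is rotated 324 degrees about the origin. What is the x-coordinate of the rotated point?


x' = x*cos(theta) - y*sin(theta)
cos(324 deg) = 0.809, sin(324 deg) = -0.5878
x' = 2.8 * 0.809 - -3.0 * -0.5878
= 2.2652 - 1.7634
= 0.5019


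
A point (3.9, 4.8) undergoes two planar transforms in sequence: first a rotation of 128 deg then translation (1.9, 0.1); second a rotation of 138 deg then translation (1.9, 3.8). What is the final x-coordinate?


After transform 1:
x1 = cos(128)*3.9 - sin(128)*4.8 + 1.9 = -4.2835
y1 = sin(128)*3.9 + cos(128)*4.8 + 0.1 = 0.2181
After transform 2:
x2 = cos(138)*-4.2835 - sin(138)*0.2181 + 1.9
= 4.9374


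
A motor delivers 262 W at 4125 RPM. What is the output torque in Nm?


omega = 4125 * 2*pi/60 = 431.969 rad/s
tau = P / omega = 262 / 431.969
= 0.6065 Nm


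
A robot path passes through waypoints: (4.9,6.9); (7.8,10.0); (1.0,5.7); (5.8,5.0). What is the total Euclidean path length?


Segment lengths:
  seg1 = sqrt((2.9)^2 + (3.1)^2) = 4.245
  seg2 = sqrt((-6.8)^2 + (-4.3)^2) = 8.0455
  seg3 = sqrt((4.8)^2 + (-0.7)^2) = 4.8508
Total = 17.1413


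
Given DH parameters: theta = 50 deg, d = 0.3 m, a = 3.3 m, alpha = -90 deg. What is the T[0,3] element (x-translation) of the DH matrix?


T[0,3] = a * cos(theta)
= 3.3 * cos(50 deg)
= 3.3 * 0.6428
= 2.1212


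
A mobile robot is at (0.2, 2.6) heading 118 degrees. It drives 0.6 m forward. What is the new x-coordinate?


x_new = x0 + d*cos(theta)
= 0.2 + 0.6*cos(118)
= 0.2 + -0.2817
= -0.0817


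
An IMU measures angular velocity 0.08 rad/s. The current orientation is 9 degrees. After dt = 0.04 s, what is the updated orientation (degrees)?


delta_theta = w * dt = 0.08 * 0.04 = 0.0032 rad
= 0.1833 deg
theta_new = 9 + 0.1833 = 9.1833 deg


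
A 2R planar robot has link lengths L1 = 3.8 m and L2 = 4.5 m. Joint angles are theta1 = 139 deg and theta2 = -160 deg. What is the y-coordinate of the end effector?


Convert angles to radians: theta1 = 2.426, theta2 = -2.7925
y = L1*sin(theta1) + L2*sin(theta1+theta2)
y = 2.493 + -1.6127
y = 0.8804


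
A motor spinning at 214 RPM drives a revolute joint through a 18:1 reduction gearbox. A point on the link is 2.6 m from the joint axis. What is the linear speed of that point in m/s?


omega_motor = 214 * 2*pi/60 = 22.41 rad/s
omega_joint = omega_motor / 18 = 1.245 rad/s
v = omega_joint * r = 1.245 * 2.6
= 3.237 m/s


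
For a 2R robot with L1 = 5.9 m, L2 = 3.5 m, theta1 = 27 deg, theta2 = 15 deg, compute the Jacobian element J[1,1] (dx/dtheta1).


J[1,1] = -L1*sin(t1) - L2*sin(t1+t2)
= -5.9*sin(27) - 3.5*sin(42)
= -5.0205


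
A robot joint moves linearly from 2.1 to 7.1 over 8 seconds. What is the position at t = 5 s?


s = t/T = 5/8 = 0.625
p(t) = p0 + (pf-p0)*s
= 2.1 + (7.1 - 2.1) * 0.625
= 5.225


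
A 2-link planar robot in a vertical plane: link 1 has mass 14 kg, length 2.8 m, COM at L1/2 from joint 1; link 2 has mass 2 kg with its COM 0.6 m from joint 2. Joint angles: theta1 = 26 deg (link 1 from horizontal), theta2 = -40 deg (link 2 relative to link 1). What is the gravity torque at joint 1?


Horizontal distance from joint 1 to link-1 COM:
  x_c1 = (L1/2)*cos(t1) = 1.4 * 0.8988 = 1.2583 m
Horizontal distance from joint 1 to link-2 COM:
  x_c2 = L1*cos(t1) + Lc2*cos(t1+t2)
       = 2.8*0.8988 + 0.6*0.9703 = 3.0988 m
tau1 = m1*g*x_c1 + m2*g*x_c2
     = 14*9.81*1.2583 + 2*9.81*3.0988
     = 172.8165 + 60.7985
     = 233.615 Nm


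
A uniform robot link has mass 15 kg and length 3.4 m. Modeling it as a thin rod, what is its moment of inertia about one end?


I = (1/3) * m * L^2
= (1/3) * 15 * 3.4^2
= 0.333333 * 15 * 11.56
= 57.8 kg*m^2


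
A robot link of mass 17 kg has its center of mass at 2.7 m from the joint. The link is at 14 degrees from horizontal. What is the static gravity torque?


tau = m*g*L*cos(angle)
= 17 * 9.81 * 2.7 * cos(14 deg)
= 17 * 9.81 * 2.7 * 0.9703
= 436.9038 Nm


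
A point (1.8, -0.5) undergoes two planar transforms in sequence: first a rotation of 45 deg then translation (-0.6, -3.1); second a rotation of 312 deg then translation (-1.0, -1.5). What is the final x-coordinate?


After transform 1:
x1 = cos(45)*1.8 - sin(45)*-0.5 + -0.6 = 1.0263
y1 = sin(45)*1.8 + cos(45)*-0.5 + -3.1 = -2.1808
After transform 2:
x2 = cos(312)*1.0263 - sin(312)*-2.1808 + -1.0
= -1.9339


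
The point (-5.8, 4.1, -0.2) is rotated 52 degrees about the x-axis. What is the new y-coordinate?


Rotation about x-axis: y' = y*cos(theta) - z*sin(theta)
= 4.1 * 0.6157 - -0.2 * 0.788
= 2.6818


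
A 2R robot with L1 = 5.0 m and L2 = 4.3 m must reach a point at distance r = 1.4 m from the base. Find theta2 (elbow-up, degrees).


cos(theta2) = (r^2 - L1^2 - L2^2) / (2*L1*L2)
cos(theta2) = (1.96 - 25.0 - 18.49) / 43.0
cos(theta2) = -0.965814
theta2 = 164.9753 degrees


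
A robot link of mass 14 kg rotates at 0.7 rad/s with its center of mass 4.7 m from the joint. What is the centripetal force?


F = m * omega^2 * r
= 14 * 0.7^2 * 4.7
= 14 * 0.49 * 4.7
= 32.242 N


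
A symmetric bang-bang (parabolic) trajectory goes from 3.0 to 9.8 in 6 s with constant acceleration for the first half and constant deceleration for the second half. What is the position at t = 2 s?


Symmetric rest-to-rest: each phase covers (pf-p0)/2 in time T/2. 0.5*a*(T/2)^2 = (pf-p0)/2 => a = 4*(pf-p0)/T^2
a = 4*(9.8-3.0)/6^2 = 0.7556
t = 2 is in the acceleration phase (t <= T/2).
p = p0 + 0.5*a*t^2 = 3.0 + 0.5*0.7556*2^2
= 4.5111


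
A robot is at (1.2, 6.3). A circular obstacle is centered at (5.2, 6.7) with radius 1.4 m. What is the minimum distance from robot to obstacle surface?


center_dist = sqrt((1.2-5.2)^2 + (6.3-6.7)^2)
= sqrt(16.0 + 0.16)
= 4.02
min_dist = center_dist - radius = 4.02 - 1.4 = 2.62 m


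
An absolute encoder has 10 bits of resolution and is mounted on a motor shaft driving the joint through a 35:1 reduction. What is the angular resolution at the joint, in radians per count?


counts = 2^10 = 1024
effective counts at joint = 1024 * 35 = 35840
resolution = 2*pi / 35840
= 1.7531e-04 rad/count


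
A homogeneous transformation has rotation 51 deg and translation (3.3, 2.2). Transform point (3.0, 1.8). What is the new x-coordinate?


x' = cos(theta)*px - sin(theta)*py + tx
= 0.6293*3.0 - 0.7771*1.8 + 3.3
= 3.7891


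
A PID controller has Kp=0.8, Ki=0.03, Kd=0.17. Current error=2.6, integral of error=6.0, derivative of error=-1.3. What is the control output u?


u = Kp*e + Ki*int(e) + Kd*de/dt
= 0.8*2.6 + 0.03*6.0 + 0.17*(-1.3)
= 2.08 + 0.18 + -0.221
= 2.039


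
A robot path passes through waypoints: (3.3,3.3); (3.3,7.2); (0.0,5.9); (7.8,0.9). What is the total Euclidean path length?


Segment lengths:
  seg1 = sqrt((0.0)^2 + (3.9)^2) = 3.9
  seg2 = sqrt((-3.3)^2 + (-1.3)^2) = 3.5468
  seg3 = sqrt((7.8)^2 + (-5.0)^2) = 9.265
Total = 16.7118


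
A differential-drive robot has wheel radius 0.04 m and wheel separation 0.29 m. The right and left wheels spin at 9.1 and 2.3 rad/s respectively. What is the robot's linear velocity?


vR = r*wR = 0.04*9.1 = 0.364 m/s
vL = r*wL = 0.04*2.3 = 0.092 m/s
v = (vR+vL)/2 = 0.228 m/s
omega = (vR-vL)/L = 0.9379 rad/s
linear velocity = 0.228 m/s


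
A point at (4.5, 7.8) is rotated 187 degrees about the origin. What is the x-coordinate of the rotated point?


x' = x*cos(theta) - y*sin(theta)
cos(187 deg) = -0.9925, sin(187 deg) = -0.1219
x' = 4.5 * -0.9925 - 7.8 * -0.1219
= -4.4665 - -0.9506
= -3.5159


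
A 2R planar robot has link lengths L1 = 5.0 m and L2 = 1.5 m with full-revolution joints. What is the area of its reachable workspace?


r_max = L1 + L2 = 6.5 m
r_min = |L1 - L2| = 3.5 m
Area = pi*(r_max^2 - r_min^2)
= pi*(42.25 - 12.25)
= pi * 30.0
= 94.2478 m^2


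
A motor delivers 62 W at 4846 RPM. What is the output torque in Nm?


omega = 4846 * 2*pi/60 = 507.4719 rad/s
tau = P / omega = 62 / 507.4719
= 0.1222 Nm


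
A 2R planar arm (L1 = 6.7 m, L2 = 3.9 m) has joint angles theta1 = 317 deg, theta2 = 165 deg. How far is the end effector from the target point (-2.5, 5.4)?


End effector via forward kinematics:
x = L1*cos(t1) + L2*cos(t1+t2) = 2.8334
y = L1*sin(t1) + L2*sin(t1+t2) = -1.262
Distance to target:
d = sqrt((-2.5 - 2.8334)^2 + (5.4 - -1.262)^2)
= sqrt(28.445 + 44.3823)
= 8.5339 m


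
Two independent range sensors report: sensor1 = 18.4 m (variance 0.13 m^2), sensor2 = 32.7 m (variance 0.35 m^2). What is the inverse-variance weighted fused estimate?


w1 = (1/var1) / (1/var1 + 1/var2)
   = 7.6923 / (7.6923 + 2.8571) = 0.7292
w2 = 1 - w1 = 0.2708
fused = w1*s1 + w2*s2 = 13.4167 + 8.8563
= 22.2729 m


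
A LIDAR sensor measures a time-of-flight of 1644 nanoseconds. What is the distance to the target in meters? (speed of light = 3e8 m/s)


tof = 1644 ns = 1.644e-06 s
dist = c * tof / 2
= 3e8 * 1.644e-06 / 2
= 246.6 m


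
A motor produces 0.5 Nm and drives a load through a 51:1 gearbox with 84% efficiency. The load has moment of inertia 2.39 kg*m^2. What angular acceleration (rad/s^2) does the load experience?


tau_out = tau_motor * N * eta
= 0.5 * 51 * 0.84 = 21.42 Nm
alpha = tau_out / I = 21.42 / 2.39
= 8.9623 rad/s^2


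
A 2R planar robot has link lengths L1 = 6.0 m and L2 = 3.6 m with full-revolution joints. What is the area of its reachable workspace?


r_max = L1 + L2 = 9.6 m
r_min = |L1 - L2| = 2.4 m
Area = pi*(r_max^2 - r_min^2)
= pi*(92.16 - 5.76)
= pi * 86.4
= 271.4336 m^2


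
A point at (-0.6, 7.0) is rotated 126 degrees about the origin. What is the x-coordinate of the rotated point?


x' = x*cos(theta) - y*sin(theta)
cos(126 deg) = -0.5878, sin(126 deg) = 0.809
x' = -0.6 * -0.5878 - 7.0 * 0.809
= 0.3527 - 5.6631
= -5.3104


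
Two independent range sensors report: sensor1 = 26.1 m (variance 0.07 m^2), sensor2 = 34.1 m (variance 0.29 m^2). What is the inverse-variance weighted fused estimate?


w1 = (1/var1) / (1/var1 + 1/var2)
   = 14.2857 / (14.2857 + 3.4483) = 0.8056
w2 = 1 - w1 = 0.1944
fused = w1*s1 + w2*s2 = 21.025 + 6.6306
= 27.6556 m


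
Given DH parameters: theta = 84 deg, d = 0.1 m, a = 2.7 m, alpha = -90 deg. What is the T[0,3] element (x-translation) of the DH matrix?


T[0,3] = a * cos(theta)
= 2.7 * cos(84 deg)
= 2.7 * 0.1045
= 0.2822


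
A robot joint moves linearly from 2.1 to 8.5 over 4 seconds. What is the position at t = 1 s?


s = t/T = 1/4 = 0.25
p(t) = p0 + (pf-p0)*s
= 2.1 + (8.5 - 2.1) * 0.25
= 3.7


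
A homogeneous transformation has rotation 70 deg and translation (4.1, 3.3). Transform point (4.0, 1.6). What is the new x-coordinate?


x' = cos(theta)*px - sin(theta)*py + tx
= 0.342*4.0 - 0.9397*1.6 + 4.1
= 3.9646


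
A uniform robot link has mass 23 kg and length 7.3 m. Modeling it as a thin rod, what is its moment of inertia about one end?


I = (1/3) * m * L^2
= (1/3) * 23 * 7.3^2
= 0.333333 * 23 * 53.29
= 408.5567 kg*m^2


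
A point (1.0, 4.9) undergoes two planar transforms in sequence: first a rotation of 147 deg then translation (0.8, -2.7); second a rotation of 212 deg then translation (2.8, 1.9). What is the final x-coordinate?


After transform 1:
x1 = cos(147)*1.0 - sin(147)*4.9 + 0.8 = -2.7074
y1 = sin(147)*1.0 + cos(147)*4.9 + -2.7 = -6.2648
After transform 2:
x2 = cos(212)*-2.7074 - sin(212)*-6.2648 + 2.8
= 1.7761


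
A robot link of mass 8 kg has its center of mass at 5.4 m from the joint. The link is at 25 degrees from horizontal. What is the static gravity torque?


tau = m*g*L*cos(angle)
= 8 * 9.81 * 5.4 * cos(25 deg)
= 8 * 9.81 * 5.4 * 0.9063
= 384.086 Nm


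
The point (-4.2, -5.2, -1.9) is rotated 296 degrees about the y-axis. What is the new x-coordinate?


Rotation about y-axis: x' = x*cos(theta) + z*sin(theta)
= -4.2 * 0.4384 + -1.9 * -0.8988
= -0.1335


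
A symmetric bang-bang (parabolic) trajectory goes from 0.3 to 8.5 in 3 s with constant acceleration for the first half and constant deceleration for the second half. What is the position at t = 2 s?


Symmetric rest-to-rest: each phase covers (pf-p0)/2 in time T/2. 0.5*a*(T/2)^2 = (pf-p0)/2 => a = 4*(pf-p0)/T^2
a = 4*(8.5-0.3)/3^2 = 3.6444
t = 2 is in the deceleration phase (t > T/2).
p = pf - 0.5*a*(T-t)^2 = 8.5 - 0.5*3.6444*1^2
= 6.6778


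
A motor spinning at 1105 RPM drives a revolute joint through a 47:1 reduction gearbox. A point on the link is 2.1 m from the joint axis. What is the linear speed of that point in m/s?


omega_motor = 1105 * 2*pi/60 = 115.7153 rad/s
omega_joint = omega_motor / 47 = 2.462 rad/s
v = omega_joint * r = 2.462 * 2.1
= 5.1703 m/s


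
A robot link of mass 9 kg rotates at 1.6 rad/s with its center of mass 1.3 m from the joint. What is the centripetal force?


F = m * omega^2 * r
= 9 * 1.6^2 * 1.3
= 9 * 2.56 * 1.3
= 29.952 N


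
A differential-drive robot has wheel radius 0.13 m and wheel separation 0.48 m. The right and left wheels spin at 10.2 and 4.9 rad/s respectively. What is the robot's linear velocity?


vR = r*wR = 0.13*10.2 = 1.326 m/s
vL = r*wL = 0.13*4.9 = 0.637 m/s
v = (vR+vL)/2 = 0.9815 m/s
omega = (vR-vL)/L = 1.4354 rad/s
linear velocity = 0.9815 m/s


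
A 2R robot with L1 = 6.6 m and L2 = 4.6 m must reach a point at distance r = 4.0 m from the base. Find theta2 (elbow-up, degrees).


cos(theta2) = (r^2 - L1^2 - L2^2) / (2*L1*L2)
cos(theta2) = (16.0 - 43.56 - 21.16) / 60.72
cos(theta2) = -0.802372
theta2 = 143.3572 degrees


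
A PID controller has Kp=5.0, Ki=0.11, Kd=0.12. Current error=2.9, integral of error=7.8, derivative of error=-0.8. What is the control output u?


u = Kp*e + Ki*int(e) + Kd*de/dt
= 5.0*2.9 + 0.11*7.8 + 0.12*(-0.8)
= 14.5 + 0.858 + -0.096
= 15.262


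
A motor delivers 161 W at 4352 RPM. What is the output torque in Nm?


omega = 4352 * 2*pi/60 = 455.7404 rad/s
tau = P / omega = 161 / 455.7404
= 0.3533 Nm


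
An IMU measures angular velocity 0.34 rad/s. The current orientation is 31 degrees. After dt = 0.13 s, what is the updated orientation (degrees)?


delta_theta = w * dt = 0.34 * 0.13 = 0.0442 rad
= 2.5325 deg
theta_new = 31 + 2.5325 = 33.5325 deg


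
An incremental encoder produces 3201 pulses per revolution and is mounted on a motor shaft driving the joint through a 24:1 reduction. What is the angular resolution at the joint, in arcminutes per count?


counts per rev = 3201
effective counts at joint = 3201 * 24 = 76824
resolution = 360*60 / 76824
= 0.2812 arcmin/count


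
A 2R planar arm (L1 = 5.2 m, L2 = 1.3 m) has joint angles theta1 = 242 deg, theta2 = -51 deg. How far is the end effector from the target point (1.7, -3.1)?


End effector via forward kinematics:
x = L1*cos(t1) + L2*cos(t1+t2) = -3.7174
y = L1*sin(t1) + L2*sin(t1+t2) = -4.8394
Distance to target:
d = sqrt((1.7 - -3.7174)^2 + (-3.1 - -4.8394)^2)
= sqrt(29.3479 + 3.0254)
= 5.6898 m


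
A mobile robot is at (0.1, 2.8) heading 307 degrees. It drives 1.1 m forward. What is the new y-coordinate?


y_new = y0 + d*sin(theta)
= 2.8 + 1.1*sin(307)
= 2.8 + -0.8785
= 1.9215


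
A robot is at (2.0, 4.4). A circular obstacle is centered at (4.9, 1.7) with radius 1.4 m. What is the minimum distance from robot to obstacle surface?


center_dist = sqrt((2.0-4.9)^2 + (4.4-1.7)^2)
= sqrt(8.41 + 7.29)
= 3.9623
min_dist = center_dist - radius = 3.9623 - 1.4 = 2.5623 m


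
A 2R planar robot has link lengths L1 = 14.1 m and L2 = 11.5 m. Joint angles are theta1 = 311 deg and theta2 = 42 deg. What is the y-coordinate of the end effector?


Convert angles to radians: theta1 = 5.428, theta2 = 0.733
y = L1*sin(theta1) + L2*sin(theta1+theta2)
y = -10.6414 + -1.4015
y = -12.0429


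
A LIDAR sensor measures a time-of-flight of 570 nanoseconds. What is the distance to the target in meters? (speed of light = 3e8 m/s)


tof = 570 ns = 5.7e-07 s
dist = c * tof / 2
= 3e8 * 5.7e-07 / 2
= 85.5 m


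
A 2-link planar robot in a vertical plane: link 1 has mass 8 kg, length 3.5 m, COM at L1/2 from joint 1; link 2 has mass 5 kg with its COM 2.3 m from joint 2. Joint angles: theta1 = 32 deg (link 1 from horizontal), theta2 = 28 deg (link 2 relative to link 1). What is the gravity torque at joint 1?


Horizontal distance from joint 1 to link-1 COM:
  x_c1 = (L1/2)*cos(t1) = 1.75 * 0.848 = 1.4841 m
Horizontal distance from joint 1 to link-2 COM:
  x_c2 = L1*cos(t1) + Lc2*cos(t1+t2)
       = 3.5*0.848 + 2.3*0.5 = 4.1182 m
tau1 = m1*g*x_c1 + m2*g*x_c2
     = 8*9.81*1.4841 + 5*9.81*4.1182
     = 116.4709 + 201.9962
     = 318.4671 Nm


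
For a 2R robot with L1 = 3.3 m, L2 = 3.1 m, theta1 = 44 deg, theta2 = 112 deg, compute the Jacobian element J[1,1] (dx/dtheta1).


J[1,1] = -L1*sin(t1) - L2*sin(t1+t2)
= -3.3*sin(44) - 3.1*sin(156)
= -3.5533
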